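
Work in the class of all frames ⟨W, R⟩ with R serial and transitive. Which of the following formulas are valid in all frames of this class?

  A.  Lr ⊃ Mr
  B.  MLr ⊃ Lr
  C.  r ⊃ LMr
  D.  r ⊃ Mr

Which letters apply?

(A) Lr ⊃ Mr is axiom D; it is valid on a frame exactly when R is serial. Every such R is serial, so valid.
(B) MLr ⊃ Lr is the dual of axiom 5; it is valid on a frame exactly when R is euclidean. Such an R need not be euclidean, so not valid.
(C) axiom B: valid iff R is symmetric. Such an R need not be symmetric — not valid.
(D) r ⊃ Mr (the dual of axiom T) characterises the reflexive frames. Such an R need not be reflexive — not valid.

A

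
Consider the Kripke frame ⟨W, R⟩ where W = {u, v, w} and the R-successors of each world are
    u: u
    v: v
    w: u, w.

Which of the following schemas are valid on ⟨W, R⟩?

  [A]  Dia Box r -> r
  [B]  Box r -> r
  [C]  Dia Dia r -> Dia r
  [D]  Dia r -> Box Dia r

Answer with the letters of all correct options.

B, C

R is reflexive: each world relates to itself.
R is not symmetric: w R u but not u R w.
R is transitive: R is closed under composition.
R is not euclidean: w R u and w R w but not u R w.
(A) Dia Box r -> r is the dual of axiom B, which corresponds to symmetry. R is not symmetric — not valid.
(B) Box r -> r is axiom T; it is valid on a frame exactly when R is reflexive. R is reflexive, so valid.
(C) Dia Dia r -> Dia r (the dual of axiom 4) characterises the transitive frames. R is transitive — valid.
(D) axiom 5: valid iff R is euclidean. R is not euclidean — not valid.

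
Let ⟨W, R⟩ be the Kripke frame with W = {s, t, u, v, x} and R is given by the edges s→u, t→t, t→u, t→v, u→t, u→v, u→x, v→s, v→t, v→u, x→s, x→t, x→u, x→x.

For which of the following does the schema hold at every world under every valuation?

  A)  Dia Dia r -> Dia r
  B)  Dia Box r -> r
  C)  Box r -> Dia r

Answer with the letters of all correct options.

C

R is not symmetric: s R u but not u R s.
R is not transitive: s R u and u R t but not s R t.
R is serial: every world has an R-successor.
(A) the dual of axiom 4: valid iff R is transitive. R is not transitive — not valid.
(B) the dual of axiom B: valid iff R is symmetric. R is not symmetric — not valid.
(C) axiom D: valid iff R is serial. R is serial — valid.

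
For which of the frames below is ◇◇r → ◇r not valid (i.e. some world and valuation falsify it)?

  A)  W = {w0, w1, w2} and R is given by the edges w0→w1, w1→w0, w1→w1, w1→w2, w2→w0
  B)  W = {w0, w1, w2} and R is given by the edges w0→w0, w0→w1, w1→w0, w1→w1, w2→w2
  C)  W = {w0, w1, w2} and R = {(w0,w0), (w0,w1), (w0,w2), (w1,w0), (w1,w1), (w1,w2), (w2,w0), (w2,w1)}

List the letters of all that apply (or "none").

The schema ◇◇r → ◇r is the dual of axiom 4; it is valid on a frame iff R is transitive.
(A) R is not transitive (w0 R w1 and w1 R w0 but not w0 R w0), so the schema fails here.
(B) R is transitive (R is closed under composition), so the schema is valid here.
(C) R is not transitive (w2 R w0 and w0 R w2 but not w2 R w2), so the schema fails here.

A, C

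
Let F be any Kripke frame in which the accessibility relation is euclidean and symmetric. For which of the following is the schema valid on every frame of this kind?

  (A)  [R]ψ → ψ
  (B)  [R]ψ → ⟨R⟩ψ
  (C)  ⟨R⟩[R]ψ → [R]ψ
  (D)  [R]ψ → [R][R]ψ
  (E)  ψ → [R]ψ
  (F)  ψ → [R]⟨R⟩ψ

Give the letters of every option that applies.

A symmetric euclidean relation is transitive (uRv and vRw give vRu by symmetry, then uRw by the euclidean condition, applied at v).
(A) [R]ψ → ψ is axiom T; it is valid on a frame exactly when R is reflexive. Such an R need not be reflexive, so not valid.
(B) axiom D: valid iff R is serial. Such an R need not be serial — not valid.
(C) ⟨R⟩[R]ψ → [R]ψ is the dual of axiom 5, which corresponds to the euclidean property. Every such R is euclidean — valid.
(D) [R]ψ → [R][R]ψ (axiom 4) characterises the transitive frames. Every such R is transitive — valid.
(E) ψ → [R]ψ is valid only on frames where every R-edge is a self-loop. Such an R need not be a subset of the identity — not valid.
(F) ψ → [R]⟨R⟩ψ is axiom B, which corresponds to symmetry. Every such R is symmetric — valid.

C, D, F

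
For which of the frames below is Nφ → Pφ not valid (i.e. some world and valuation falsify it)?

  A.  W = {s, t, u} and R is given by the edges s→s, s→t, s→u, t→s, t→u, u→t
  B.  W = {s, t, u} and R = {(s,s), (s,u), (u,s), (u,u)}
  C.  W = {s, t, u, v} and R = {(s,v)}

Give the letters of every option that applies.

The schema Nφ → Pφ is axiom D; it is valid on a frame iff R is serial.
(A) R is serial (every world has an R-successor), so the schema is valid here.
(B) R is not serial (t has no R-successor), so the schema fails here.
(C) R is not serial (t has no R-successor), so the schema fails here.

B, C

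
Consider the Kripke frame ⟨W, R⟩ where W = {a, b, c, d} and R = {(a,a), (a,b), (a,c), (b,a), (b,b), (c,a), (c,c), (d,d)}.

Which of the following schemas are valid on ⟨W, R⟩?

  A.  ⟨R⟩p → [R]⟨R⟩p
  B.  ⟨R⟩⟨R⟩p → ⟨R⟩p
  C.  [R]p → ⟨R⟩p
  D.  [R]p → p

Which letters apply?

R is reflexive: each world relates to itself.
R is not transitive: b R a and a R c but not b R c.
R is not euclidean: a R b and a R c but not b R c.
R is serial: every world has an R-successor.
(A) axiom 5: valid iff R is euclidean. R is not euclidean — not valid.
(B) ⟨R⟩⟨R⟩p → ⟨R⟩p is the dual of axiom 4; it is valid on a frame exactly when R is transitive. R is not transitive, so not valid.
(C) axiom D: valid iff R is serial. R is serial — valid.
(D) [R]p → p (axiom T) characterises the reflexive frames. R is reflexive — valid.

C, D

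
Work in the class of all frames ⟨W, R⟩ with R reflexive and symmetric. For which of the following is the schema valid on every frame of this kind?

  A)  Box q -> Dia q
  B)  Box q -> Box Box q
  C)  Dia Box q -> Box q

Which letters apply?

A

Reflexive relations are serial.
(A) Box q -> Dia q is axiom D; it is valid on a frame exactly when R is serial. Every such R is serial, so valid.
(B) Box q -> Box Box q (axiom 4) characterises the transitive frames. Such an R need not be transitive — not valid.
(C) the dual of axiom 5: valid iff R is euclidean. Such an R need not be euclidean — not valid.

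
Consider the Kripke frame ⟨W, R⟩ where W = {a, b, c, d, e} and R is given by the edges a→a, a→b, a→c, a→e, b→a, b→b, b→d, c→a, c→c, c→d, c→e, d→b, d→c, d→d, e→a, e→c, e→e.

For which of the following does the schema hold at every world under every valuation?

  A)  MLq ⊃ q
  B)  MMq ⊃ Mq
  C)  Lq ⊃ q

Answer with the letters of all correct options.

A, C

R is reflexive: each world relates to itself.
R is symmetric: every R-edge is matched by its reverse.
R is not transitive: a R b and b R d but not a R d.
(A) MLq ⊃ q (the dual of axiom B) characterises the symmetric frames. R is symmetric — valid.
(B) MMq ⊃ Mq (the dual of axiom 4) characterises the transitive frames. R is not transitive — not valid.
(C) Lq ⊃ q (axiom T) characterises the reflexive frames. R is reflexive — valid.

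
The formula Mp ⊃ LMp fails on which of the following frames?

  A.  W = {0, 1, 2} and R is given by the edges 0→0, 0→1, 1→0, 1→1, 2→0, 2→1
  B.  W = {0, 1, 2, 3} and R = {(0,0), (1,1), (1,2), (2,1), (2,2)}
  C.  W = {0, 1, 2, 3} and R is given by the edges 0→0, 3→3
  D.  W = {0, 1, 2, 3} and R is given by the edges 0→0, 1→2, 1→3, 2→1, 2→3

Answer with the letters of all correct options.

The schema Mp ⊃ LMp is axiom 5; it is valid on a frame iff R is euclidean.
(A) R is euclidean (any two R-successors of the same world are R-related), so the schema is valid here.
(B) R is euclidean (any two R-successors of the same world are R-related), so the schema is valid here.
(C) R is euclidean (any two R-successors of the same world are R-related), so the schema is valid here.
(D) R is not euclidean (1 R 3 and 1 R 2 but not 3 R 2), so the schema fails here.

D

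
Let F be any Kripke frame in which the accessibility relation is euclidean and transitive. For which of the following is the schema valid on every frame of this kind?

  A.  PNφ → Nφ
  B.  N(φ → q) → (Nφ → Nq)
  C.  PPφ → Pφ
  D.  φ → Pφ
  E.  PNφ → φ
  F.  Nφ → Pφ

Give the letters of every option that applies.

(A) PNφ → Nφ (the dual of axiom 5) characterises the euclidean frames. Every such R is euclidean — valid.
(B) N(φ → q) → (Nφ → Nq) is the K axiom; it holds on all frames — valid.
(C) PPφ → Pφ (the dual of axiom 4) characterises the transitive frames. Every such R is transitive — valid.
(D) φ → Pφ is the dual of axiom T; it is valid on a frame exactly when R is reflexive. Such an R need not be reflexive, so not valid.
(E) PNφ → φ is the dual of axiom B; it is valid on a frame exactly when R is symmetric. Such an R need not be symmetric, so not valid.
(F) Nφ → Pφ is axiom D; it is valid on a frame exactly when R is serial. Such an R need not be serial, so not valid.

A, B, C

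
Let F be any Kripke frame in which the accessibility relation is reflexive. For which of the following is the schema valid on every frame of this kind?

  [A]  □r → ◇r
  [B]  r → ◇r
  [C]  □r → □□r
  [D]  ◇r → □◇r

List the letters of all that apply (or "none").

A, B

A reflexive relation is serial.
(A) axiom D: valid iff R is serial. Every such R is serial — valid.
(B) r → ◇r (the dual of axiom T) characterises the reflexive frames. Every such R is reflexive — valid.
(C) □r → □□r is axiom 4; it is valid on a frame exactly when R is transitive. Such an R need not be transitive, so not valid.
(D) ◇r → □◇r is axiom 5; it is valid on a frame exactly when R is euclidean. Such an R need not be euclidean, so not valid.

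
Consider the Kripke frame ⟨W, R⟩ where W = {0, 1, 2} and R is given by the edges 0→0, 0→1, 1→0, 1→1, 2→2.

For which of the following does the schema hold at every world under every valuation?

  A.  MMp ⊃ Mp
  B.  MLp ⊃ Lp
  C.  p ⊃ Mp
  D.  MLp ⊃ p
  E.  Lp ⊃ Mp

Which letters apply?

A, B, C, D, E

R is reflexive: each world relates to itself.
R is symmetric: every R-edge is matched by its reverse.
R is transitive: R is closed under composition.
R is euclidean: any two R-successors of the same world are R-related.
R is serial: every world has an R-successor.
(A) the dual of axiom 4: valid iff R is transitive. R is transitive — valid.
(B) the dual of axiom 5: valid iff R is euclidean. R is euclidean — valid.
(C) p ⊃ Mp is the dual of axiom T; it is valid on a frame exactly when R is reflexive. R is reflexive, so valid.
(D) MLp ⊃ p is the dual of axiom B; it is valid on a frame exactly when R is symmetric. R is symmetric, so valid.
(E) Lp ⊃ Mp is axiom D, which corresponds to seriality. R is serial — valid.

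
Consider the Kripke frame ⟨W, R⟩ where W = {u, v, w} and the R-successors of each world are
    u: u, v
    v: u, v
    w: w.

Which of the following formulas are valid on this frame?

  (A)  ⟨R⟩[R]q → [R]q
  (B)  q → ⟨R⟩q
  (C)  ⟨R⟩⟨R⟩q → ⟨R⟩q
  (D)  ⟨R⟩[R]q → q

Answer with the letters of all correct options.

R is reflexive: each world relates to itself.
R is symmetric: every R-edge is matched by its reverse.
R is transitive: R is closed under composition.
R is euclidean: any two R-successors of the same world are R-related.
(A) ⟨R⟩[R]q → [R]q is the dual of axiom 5, which corresponds to the euclidean property. R is euclidean — valid.
(B) q → ⟨R⟩q is the dual of axiom T; it is valid on a frame exactly when R is reflexive. R is reflexive, so valid.
(C) ⟨R⟩⟨R⟩q → ⟨R⟩q is the dual of axiom 4, which corresponds to transitivity. R is transitive — valid.
(D) ⟨R⟩[R]q → q is the dual of axiom B, which corresponds to symmetry. R is symmetric — valid.

A, B, C, D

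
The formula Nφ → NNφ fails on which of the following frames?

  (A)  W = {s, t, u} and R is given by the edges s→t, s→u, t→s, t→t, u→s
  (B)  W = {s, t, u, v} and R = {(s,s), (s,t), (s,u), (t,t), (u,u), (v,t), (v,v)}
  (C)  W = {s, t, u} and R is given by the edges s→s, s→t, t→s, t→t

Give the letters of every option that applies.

A

The schema Nφ → NNφ is axiom 4; it is valid on a frame iff R is transitive.
(A) R is not transitive (s R t and t R s but not s R s), so the schema fails here.
(B) R is transitive (R is closed under composition), so the schema is valid here.
(C) R is transitive (R is closed under composition), so the schema is valid here.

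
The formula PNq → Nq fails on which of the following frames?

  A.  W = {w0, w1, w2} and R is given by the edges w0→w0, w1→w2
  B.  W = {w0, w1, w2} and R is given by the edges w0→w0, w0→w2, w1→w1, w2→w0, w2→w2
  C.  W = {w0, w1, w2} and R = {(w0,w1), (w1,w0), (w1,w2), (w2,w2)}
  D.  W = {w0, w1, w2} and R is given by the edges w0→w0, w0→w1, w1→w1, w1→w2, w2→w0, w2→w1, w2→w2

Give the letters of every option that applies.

The schema PNq → Nq is the dual of axiom 5; it is valid on a frame iff R is euclidean.
(A) R is not euclidean (w1 R w2 and w1 R w2 but not w2 R w2), so the schema fails here.
(B) R is euclidean (any two R-successors of the same world are R-related), so the schema is valid here.
(C) R is not euclidean (w1 R w0 and w1 R w2 but not w0 R w2), so the schema fails here.
(D) R is not euclidean (w0 R w1 and w0 R w0 but not w1 R w0), so the schema fails here.

A, C, D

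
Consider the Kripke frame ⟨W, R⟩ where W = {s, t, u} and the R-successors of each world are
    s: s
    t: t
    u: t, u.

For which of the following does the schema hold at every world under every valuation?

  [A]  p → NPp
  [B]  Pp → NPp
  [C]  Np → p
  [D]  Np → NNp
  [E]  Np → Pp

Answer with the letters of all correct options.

C, D, E

R is reflexive: each world relates to itself.
R is not symmetric: u R t but not t R u.
R is transitive: R is closed under composition.
R is not euclidean: u R t and u R u but not t R u.
R is serial: every world has an R-successor.
(A) p → NPp (axiom B) characterises the symmetric frames. R is not symmetric — not valid.
(B) Pp → NPp is axiom 5; it is valid on a frame exactly when R is euclidean. R is not euclidean, so not valid.
(C) Np → p (axiom T) characterises the reflexive frames. R is reflexive — valid.
(D) Np → NNp (axiom 4) characterises the transitive frames. R is transitive — valid.
(E) Np → Pp is axiom D; it is valid on a frame exactly when R is serial. R is serial, so valid.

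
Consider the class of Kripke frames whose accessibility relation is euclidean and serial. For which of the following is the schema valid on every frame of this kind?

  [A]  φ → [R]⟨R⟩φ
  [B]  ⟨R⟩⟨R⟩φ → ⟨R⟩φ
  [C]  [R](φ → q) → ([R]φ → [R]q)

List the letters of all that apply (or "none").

C

(A) φ → [R]⟨R⟩φ is axiom B; it is valid on a frame exactly when R is symmetric. Such an R need not be symmetric, so not valid.
(B) the dual of axiom 4: valid iff R is transitive. Such an R need not be transitive — not valid.
(C) this is just K, valid on every normal frame.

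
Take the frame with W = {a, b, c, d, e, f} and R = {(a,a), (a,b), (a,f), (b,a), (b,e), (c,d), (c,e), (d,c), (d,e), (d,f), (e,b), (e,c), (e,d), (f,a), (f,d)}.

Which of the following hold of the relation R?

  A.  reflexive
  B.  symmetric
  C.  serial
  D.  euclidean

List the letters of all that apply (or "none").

(A) not reflexive: not b R b.
(B) symmetric: every R-edge is matched by its reverse.
(C) serial: every world has an R-successor.
(D) not euclidean: a R b and a R f but not b R f.

B, C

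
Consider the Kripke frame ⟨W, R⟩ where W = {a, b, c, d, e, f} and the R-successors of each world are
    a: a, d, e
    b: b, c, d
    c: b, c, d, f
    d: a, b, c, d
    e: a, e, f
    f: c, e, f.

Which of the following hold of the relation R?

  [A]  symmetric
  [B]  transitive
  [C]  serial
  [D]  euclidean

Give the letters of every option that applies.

(A) symmetric: every R-edge is matched by its reverse.
(B) not transitive: a R d and d R b but not a R b.
(C) serial: every world has an R-successor.
(D) not euclidean: a R d and a R e but not d R e.

A, C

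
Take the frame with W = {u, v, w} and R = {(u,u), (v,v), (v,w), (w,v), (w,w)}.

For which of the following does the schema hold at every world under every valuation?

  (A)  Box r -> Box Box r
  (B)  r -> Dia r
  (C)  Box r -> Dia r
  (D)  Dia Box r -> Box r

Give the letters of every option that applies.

R is reflexive: each world relates to itself.
R is transitive: R is closed under composition.
R is euclidean: any two R-successors of the same world are R-related.
R is serial: every world has an R-successor.
(A) Box r -> Box Box r is axiom 4, which corresponds to transitivity. R is transitive — valid.
(B) r -> Dia r (the dual of axiom T) characterises the reflexive frames. R is reflexive — valid.
(C) Box r -> Dia r is axiom D, which corresponds to seriality. R is serial — valid.
(D) Dia Box r -> Box r (the dual of axiom 5) characterises the euclidean frames. R is euclidean — valid.

A, B, C, D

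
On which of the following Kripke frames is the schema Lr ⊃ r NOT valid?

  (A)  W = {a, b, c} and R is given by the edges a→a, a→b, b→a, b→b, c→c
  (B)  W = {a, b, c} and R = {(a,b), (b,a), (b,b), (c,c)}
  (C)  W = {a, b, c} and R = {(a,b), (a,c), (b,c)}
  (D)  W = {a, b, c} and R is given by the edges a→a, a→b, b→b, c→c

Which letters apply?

The schema Lr ⊃ r is axiom T; it is valid on a frame iff R is reflexive.
(A) R is reflexive (each world relates to itself), so the schema is valid here.
(B) R is not reflexive (not a R a), so the schema fails here.
(C) R is not reflexive (not a R a), so the schema fails here.
(D) R is reflexive (each world relates to itself), so the schema is valid here.

B, C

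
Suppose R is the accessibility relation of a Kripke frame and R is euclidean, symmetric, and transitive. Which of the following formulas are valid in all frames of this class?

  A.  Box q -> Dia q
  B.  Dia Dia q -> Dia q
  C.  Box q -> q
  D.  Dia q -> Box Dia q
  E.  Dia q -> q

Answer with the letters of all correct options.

B, D

(A) Box q -> Dia q is axiom D; it is valid on a frame exactly when R is serial. Such an R need not be serial, so not valid.
(B) the dual of axiom 4: valid iff R is transitive. Every such R is transitive — valid.
(C) Box q -> q (axiom T) characterises the reflexive frames. Such an R need not be reflexive — not valid.
(D) Dia q -> Box Dia q is axiom 5, which corresponds to the euclidean property. Every such R is euclidean — valid.
(E) Dia q -> q is the converse of T; it holds exactly when R ⊆ identity. Such an R need not be a subset of the identity — not valid.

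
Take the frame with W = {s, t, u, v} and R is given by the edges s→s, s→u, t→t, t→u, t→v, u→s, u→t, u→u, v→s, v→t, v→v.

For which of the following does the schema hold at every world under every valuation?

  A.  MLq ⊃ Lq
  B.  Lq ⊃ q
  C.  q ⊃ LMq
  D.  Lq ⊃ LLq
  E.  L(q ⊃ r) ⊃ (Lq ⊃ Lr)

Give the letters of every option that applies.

B, E

R is reflexive: each world relates to itself.
R is not symmetric: v R s but not s R v.
R is not transitive: s R u and u R t but not s R t.
R is not euclidean: t R u and t R v but not u R v.
(A) MLq ⊃ Lq (the dual of axiom 5) characterises the euclidean frames. R is not euclidean — not valid.
(B) Lq ⊃ q is axiom T, which corresponds to reflexivity. R is reflexive — valid.
(C) q ⊃ LMq is axiom B; it is valid on a frame exactly when R is symmetric. R is not symmetric, so not valid.
(D) Lq ⊃ LLq is axiom 4, which corresponds to transitivity. R is not transitive — not valid.
(E) L(q ⊃ r) ⊃ (Lq ⊃ Lr) is the K axiom; it holds on all frames — valid.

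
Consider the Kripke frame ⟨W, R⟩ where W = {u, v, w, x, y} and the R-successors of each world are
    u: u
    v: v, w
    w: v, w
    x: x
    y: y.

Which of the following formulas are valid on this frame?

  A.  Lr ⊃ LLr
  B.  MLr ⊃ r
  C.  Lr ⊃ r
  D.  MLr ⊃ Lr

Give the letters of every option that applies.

R is reflexive: each world relates to itself.
R is symmetric: every R-edge is matched by its reverse.
R is transitive: R is closed under composition.
R is euclidean: any two R-successors of the same world are R-related.
(A) Lr ⊃ LLr (axiom 4) characterises the transitive frames. R is transitive — valid.
(B) MLr ⊃ r is the dual of axiom B; it is valid on a frame exactly when R is symmetric. R is symmetric, so valid.
(C) Lr ⊃ r is axiom T; it is valid on a frame exactly when R is reflexive. R is reflexive, so valid.
(D) MLr ⊃ Lr is the dual of axiom 5; it is valid on a frame exactly when R is euclidean. R is euclidean, so valid.

A, B, C, D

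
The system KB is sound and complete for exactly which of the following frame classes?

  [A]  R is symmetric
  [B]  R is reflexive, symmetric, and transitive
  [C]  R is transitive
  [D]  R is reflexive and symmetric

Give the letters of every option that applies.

(A) KB is sound and complete for exactly this class.
(B) this class determines S5, not KB.
(C) this class determines K4, not KB.
(D) this class determines B (= KTB), not KB.

A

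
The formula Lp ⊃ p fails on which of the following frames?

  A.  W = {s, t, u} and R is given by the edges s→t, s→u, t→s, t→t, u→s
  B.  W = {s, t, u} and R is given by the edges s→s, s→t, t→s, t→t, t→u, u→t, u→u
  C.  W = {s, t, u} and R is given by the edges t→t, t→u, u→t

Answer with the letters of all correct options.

A, C

The schema Lp ⊃ p is axiom T; it is valid on a frame iff R is reflexive.
(A) R is not reflexive (not s R s), so the schema fails here.
(B) R is reflexive (each world relates to itself), so the schema is valid here.
(C) R is not reflexive (not s R s), so the schema fails here.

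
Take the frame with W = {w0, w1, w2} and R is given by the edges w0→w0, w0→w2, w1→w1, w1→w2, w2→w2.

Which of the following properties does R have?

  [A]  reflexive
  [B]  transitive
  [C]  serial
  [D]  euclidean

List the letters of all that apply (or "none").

A, B, C

(A) reflexive: each world relates to itself.
(B) transitive: R is closed under composition.
(C) serial: every world has an R-successor.
(D) not euclidean: w0 R w2 and w0 R w0 but not w2 R w0.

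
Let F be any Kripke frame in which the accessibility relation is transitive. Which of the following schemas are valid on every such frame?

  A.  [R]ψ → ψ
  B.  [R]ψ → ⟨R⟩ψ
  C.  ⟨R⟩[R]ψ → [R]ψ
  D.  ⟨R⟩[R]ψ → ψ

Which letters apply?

none

(A) axiom T: valid iff R is reflexive. Such an R need not be reflexive — not valid.
(B) [R]ψ → ⟨R⟩ψ is axiom D; it is valid on a frame exactly when R is serial. Such an R need not be serial, so not valid.
(C) ⟨R⟩[R]ψ → [R]ψ (the dual of axiom 5) characterises the euclidean frames. Such an R need not be euclidean — not valid.
(D) the dual of axiom B: valid iff R is symmetric. Such an R need not be symmetric — not valid.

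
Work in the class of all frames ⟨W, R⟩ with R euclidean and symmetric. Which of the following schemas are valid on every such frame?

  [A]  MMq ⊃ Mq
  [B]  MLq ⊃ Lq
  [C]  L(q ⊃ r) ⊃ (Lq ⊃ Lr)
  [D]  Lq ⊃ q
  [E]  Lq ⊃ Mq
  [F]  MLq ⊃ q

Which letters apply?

A symmetric euclidean relation is transitive (uRv and vRw give vRu by symmetry, then uRw by the euclidean condition, applied at v).
(A) MMq ⊃ Mq (the dual of axiom 4) characterises the transitive frames. Every such R is transitive — valid.
(B) MLq ⊃ Lq is the dual of axiom 5, which corresponds to the euclidean property. Every such R is euclidean — valid.
(C) L(q ⊃ r) ⊃ (Lq ⊃ Lr) is axiom K, valid on every Kripke frame — valid.
(D) Lq ⊃ q is axiom T, which corresponds to reflexivity. Such an R need not be reflexive — not valid.
(E) Lq ⊃ Mq is axiom D, which corresponds to seriality. Such an R need not be serial — not valid.
(F) MLq ⊃ q (the dual of axiom B) characterises the symmetric frames. Every such R is symmetric — valid.

A, B, C, F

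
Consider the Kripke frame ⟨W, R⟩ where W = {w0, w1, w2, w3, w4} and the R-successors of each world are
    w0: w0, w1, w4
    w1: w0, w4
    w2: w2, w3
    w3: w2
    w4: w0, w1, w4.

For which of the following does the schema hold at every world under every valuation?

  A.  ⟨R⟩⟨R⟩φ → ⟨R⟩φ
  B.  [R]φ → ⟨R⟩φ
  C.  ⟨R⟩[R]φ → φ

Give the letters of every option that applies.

B, C

R is symmetric: every R-edge is matched by its reverse.
R is not transitive: w1 R w0 and w0 R w1 but not w1 R w1.
R is serial: every world has an R-successor.
(A) ⟨R⟩⟨R⟩φ → ⟨R⟩φ (the dual of axiom 4) characterises the transitive frames. R is not transitive — not valid.
(B) [R]φ → ⟨R⟩φ is axiom D; it is valid on a frame exactly when R is serial. R is serial, so valid.
(C) ⟨R⟩[R]φ → φ is the dual of axiom B; it is valid on a frame exactly when R is symmetric. R is symmetric, so valid.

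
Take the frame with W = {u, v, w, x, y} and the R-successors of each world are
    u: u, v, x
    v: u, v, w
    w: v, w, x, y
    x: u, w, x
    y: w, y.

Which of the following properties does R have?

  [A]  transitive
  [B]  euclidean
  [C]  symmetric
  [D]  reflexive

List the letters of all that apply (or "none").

(A) not transitive: u R v and v R w but not u R w.
(B) not euclidean: u R v and u R x but not v R x.
(C) symmetric: every R-edge is matched by its reverse.
(D) reflexive: each world relates to itself.

C, D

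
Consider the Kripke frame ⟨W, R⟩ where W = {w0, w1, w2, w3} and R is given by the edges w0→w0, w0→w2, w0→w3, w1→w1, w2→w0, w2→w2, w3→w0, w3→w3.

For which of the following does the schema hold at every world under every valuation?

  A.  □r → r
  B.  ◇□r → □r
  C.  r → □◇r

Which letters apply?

R is reflexive: each world relates to itself.
R is symmetric: every R-edge is matched by its reverse.
R is not euclidean: w0 R w2 and w0 R w3 but not w2 R w3.
(A) axiom T: valid iff R is reflexive. R is reflexive — valid.
(B) ◇□r → □r (the dual of axiom 5) characterises the euclidean frames. R is not euclidean — not valid.
(C) r → □◇r is axiom B, which corresponds to symmetry. R is symmetric — valid.

A, C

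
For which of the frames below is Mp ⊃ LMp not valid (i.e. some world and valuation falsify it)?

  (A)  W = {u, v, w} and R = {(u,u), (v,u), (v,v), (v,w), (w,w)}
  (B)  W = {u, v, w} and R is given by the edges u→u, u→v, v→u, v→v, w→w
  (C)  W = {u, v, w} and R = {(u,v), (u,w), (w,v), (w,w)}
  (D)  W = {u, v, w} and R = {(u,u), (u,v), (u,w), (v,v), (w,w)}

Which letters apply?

The schema Mp ⊃ LMp is axiom 5; it is valid on a frame iff R is euclidean.
(A) R is not euclidean (v R u and v R v but not u R v), so the schema fails here.
(B) R is euclidean (any two R-successors of the same world are R-related), so the schema is valid here.
(C) R is not euclidean (u R v and u R w but not v R w), so the schema fails here.
(D) R is not euclidean (u R v and u R u but not v R u), so the schema fails here.

A, C, D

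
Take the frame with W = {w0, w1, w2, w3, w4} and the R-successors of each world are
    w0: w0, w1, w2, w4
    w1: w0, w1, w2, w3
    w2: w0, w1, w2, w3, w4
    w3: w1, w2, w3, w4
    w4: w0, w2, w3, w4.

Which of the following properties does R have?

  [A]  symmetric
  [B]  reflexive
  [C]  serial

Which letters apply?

A, B, C

(A) symmetric: every R-edge is matched by its reverse.
(B) reflexive: each world relates to itself.
(C) serial: every world has an R-successor.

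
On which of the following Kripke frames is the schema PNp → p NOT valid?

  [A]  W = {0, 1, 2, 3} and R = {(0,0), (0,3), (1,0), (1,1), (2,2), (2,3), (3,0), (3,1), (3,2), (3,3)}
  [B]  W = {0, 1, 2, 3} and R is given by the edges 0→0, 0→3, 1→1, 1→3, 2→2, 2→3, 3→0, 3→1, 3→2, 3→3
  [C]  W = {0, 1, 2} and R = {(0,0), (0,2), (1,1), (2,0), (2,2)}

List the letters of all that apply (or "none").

A

The schema PNp → p is the dual of axiom B; it is valid on a frame iff R is symmetric.
(A) R is not symmetric (1 R 0 but not 0 R 1), so the schema fails here.
(B) R is symmetric (every R-edge is matched by its reverse), so the schema is valid here.
(C) R is symmetric (every R-edge is matched by its reverse), so the schema is valid here.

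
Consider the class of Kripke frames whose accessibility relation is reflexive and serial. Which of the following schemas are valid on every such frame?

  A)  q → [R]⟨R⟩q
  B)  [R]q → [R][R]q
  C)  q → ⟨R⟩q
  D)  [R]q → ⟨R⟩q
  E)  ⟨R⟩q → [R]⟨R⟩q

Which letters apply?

(A) q → [R]⟨R⟩q (axiom B) characterises the symmetric frames. Such an R need not be symmetric — not valid.
(B) [R]q → [R][R]q is axiom 4; it is valid on a frame exactly when R is transitive. Such an R need not be transitive, so not valid.
(C) q → ⟨R⟩q (the dual of axiom T) characterises the reflexive frames. Every such R is reflexive — valid.
(D) [R]q → ⟨R⟩q is axiom D; it is valid on a frame exactly when R is serial. Every such R is serial, so valid.
(E) axiom 5: valid iff R is euclidean. Such an R need not be euclidean — not valid.

C, D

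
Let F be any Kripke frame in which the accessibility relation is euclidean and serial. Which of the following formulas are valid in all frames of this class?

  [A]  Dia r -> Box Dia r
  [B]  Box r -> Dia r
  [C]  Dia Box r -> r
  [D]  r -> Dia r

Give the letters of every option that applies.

A, B

(A) Dia r -> Box Dia r (axiom 5) characterises the euclidean frames. Every such R is euclidean — valid.
(B) Box r -> Dia r is axiom D, which corresponds to seriality. Every such R is serial — valid.
(C) Dia Box r -> r (the dual of axiom B) characterises the symmetric frames. Such an R need not be symmetric — not valid.
(D) the dual of axiom T: valid iff R is reflexive. Such an R need not be reflexive — not valid.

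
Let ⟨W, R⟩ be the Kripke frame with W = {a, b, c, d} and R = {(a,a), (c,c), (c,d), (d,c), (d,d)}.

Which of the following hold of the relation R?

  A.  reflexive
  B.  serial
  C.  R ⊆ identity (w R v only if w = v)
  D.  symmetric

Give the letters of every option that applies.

D

(A) not reflexive: not b R b.
(B) not serial: b has no R-successor.
(C) not ⊆ identity: c R d with c ≠ d.
(D) symmetric: every R-edge is matched by its reverse.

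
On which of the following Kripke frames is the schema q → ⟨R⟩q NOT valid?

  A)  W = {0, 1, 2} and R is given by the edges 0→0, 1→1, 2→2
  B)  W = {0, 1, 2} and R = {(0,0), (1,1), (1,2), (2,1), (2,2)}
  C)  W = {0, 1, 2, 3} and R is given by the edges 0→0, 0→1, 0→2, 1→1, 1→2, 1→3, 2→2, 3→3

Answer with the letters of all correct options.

none

The schema q → ⟨R⟩q is the dual of axiom T; it is valid on a frame iff R is reflexive.
(A) R is reflexive (each world relates to itself), so the schema is valid here.
(B) R is reflexive (each world relates to itself), so the schema is valid here.
(C) R is reflexive (each world relates to itself), so the schema is valid here.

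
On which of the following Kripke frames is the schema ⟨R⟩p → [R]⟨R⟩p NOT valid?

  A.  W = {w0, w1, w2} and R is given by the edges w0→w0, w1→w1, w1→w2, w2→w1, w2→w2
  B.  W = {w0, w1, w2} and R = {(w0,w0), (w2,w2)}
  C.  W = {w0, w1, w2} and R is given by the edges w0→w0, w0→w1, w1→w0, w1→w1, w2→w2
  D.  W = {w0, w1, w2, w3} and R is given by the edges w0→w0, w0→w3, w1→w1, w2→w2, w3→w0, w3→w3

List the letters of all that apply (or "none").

The schema ⟨R⟩p → [R]⟨R⟩p is axiom 5; it is valid on a frame iff R is euclidean.
(A) R is euclidean (any two R-successors of the same world are R-related), so the schema is valid here.
(B) R is euclidean (any two R-successors of the same world are R-related), so the schema is valid here.
(C) R is euclidean (any two R-successors of the same world are R-related), so the schema is valid here.
(D) R is euclidean (any two R-successors of the same world are R-related), so the schema is valid here.

none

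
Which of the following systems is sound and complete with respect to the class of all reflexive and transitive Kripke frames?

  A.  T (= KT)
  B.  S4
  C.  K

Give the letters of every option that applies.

(A) T (= KT) is determined by the class of reflexive frames.
(B) S4 is determined by exactly this class.
(C) K is determined by the class of arbitrary frames.

B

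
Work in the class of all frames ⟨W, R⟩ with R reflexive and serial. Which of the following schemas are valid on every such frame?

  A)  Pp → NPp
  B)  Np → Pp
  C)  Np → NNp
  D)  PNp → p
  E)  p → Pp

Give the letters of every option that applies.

(A) Pp → NPp is axiom 5; it is valid on a frame exactly when R is euclidean. Such an R need not be euclidean, so not valid.
(B) Np → Pp is axiom D, which corresponds to seriality. Every such R is serial — valid.
(C) Np → NNp is axiom 4, which corresponds to transitivity. Such an R need not be transitive — not valid.
(D) the dual of axiom B: valid iff R is symmetric. Such an R need not be symmetric — not valid.
(E) the dual of axiom T: valid iff R is reflexive. Every such R is reflexive — valid.

B, E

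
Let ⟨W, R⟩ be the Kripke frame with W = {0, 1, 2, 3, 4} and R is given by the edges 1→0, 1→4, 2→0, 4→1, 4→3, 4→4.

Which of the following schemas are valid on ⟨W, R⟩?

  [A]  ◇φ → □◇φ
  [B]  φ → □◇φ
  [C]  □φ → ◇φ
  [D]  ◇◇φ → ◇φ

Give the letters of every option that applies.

R is not symmetric: 1 R 0 but not 0 R 1.
R is not transitive: 1 R 4 and 4 R 1 but not 1 R 1.
R is not euclidean: 1 R 0 and 1 R 4 but not 0 R 4.
R is not serial: 0 has no R-successor.
(A) ◇φ → □◇φ is axiom 5; it is valid on a frame exactly when R is euclidean. R is not euclidean, so not valid.
(B) φ → □◇φ (axiom B) characterises the symmetric frames. R is not symmetric — not valid.
(C) axiom D: valid iff R is serial. R is not serial — not valid.
(D) ◇◇φ → ◇φ is the dual of axiom 4, which corresponds to transitivity. R is not transitive — not valid.

none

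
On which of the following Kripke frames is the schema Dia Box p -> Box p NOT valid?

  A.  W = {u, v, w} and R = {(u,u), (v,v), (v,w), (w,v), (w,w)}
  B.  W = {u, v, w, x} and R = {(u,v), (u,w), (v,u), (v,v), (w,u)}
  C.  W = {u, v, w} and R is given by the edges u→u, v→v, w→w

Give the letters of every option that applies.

The schema Dia Box p -> Box p is the dual of axiom 5; it is valid on a frame iff R is euclidean.
(A) R is euclidean (any two R-successors of the same world are R-related), so the schema is valid here.
(B) R is not euclidean (u R v and u R w but not v R w), so the schema fails here.
(C) R is euclidean (any two R-successors of the same world are R-related), so the schema is valid here.

B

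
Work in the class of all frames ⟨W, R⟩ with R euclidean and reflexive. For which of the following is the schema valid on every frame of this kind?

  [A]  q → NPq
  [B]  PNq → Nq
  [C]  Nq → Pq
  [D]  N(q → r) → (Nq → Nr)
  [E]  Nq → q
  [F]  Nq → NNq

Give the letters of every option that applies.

A reflexive euclidean relation is also symmetric (from wRw and wRv the euclidean condition gives vRw) and hence transitive; it is an equivalence relation.
(A) q → NPq is axiom B; it is valid on a frame exactly when R is symmetric. Every such R is symmetric, so valid.
(B) PNq → Nq (the dual of axiom 5) characterises the euclidean frames. Every such R is euclidean — valid.
(C) axiom D: valid iff R is serial. Every such R is serial — valid.
(D) N(q → r) → (Nq → Nr) is axiom K, valid on every Kripke frame — valid.
(E) axiom T: valid iff R is reflexive. Every such R is reflexive — valid.
(F) Nq → NNq is axiom 4, which corresponds to transitivity. Every such R is transitive — valid.

A, B, C, D, E, F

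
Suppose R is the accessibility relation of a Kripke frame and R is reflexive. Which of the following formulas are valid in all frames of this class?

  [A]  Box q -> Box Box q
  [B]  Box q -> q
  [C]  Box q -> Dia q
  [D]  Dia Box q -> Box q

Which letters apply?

A reflexive relation is serial.
(A) Box q -> Box Box q (axiom 4) characterises the transitive frames. Such an R need not be transitive — not valid.
(B) Box q -> q is axiom T; it is valid on a frame exactly when R is reflexive. Every such R is reflexive, so valid.
(C) Box q -> Dia q is axiom D; it is valid on a frame exactly when R is serial. Every such R is serial, so valid.
(D) Dia Box q -> Box q is the dual of axiom 5, which corresponds to the euclidean property. Such an R need not be euclidean — not valid.

B, C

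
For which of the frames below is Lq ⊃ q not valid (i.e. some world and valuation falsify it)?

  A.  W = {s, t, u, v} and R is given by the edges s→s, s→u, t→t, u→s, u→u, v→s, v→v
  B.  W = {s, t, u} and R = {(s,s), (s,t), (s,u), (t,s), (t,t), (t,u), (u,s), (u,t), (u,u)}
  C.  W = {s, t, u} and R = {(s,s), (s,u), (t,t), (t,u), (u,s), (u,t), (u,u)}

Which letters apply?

none

The schema Lq ⊃ q is axiom T; it is valid on a frame iff R is reflexive.
(A) R is reflexive (each world relates to itself), so the schema is valid here.
(B) R is reflexive (each world relates to itself), so the schema is valid here.
(C) R is reflexive (each world relates to itself), so the schema is valid here.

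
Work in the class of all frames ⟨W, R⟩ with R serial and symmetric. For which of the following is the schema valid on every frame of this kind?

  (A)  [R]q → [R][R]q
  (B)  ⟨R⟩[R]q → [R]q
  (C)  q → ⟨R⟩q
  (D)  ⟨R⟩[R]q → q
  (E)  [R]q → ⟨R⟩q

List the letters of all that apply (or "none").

(A) [R]q → [R][R]q is axiom 4, which corresponds to transitivity. Such an R need not be transitive — not valid.
(B) ⟨R⟩[R]q → [R]q is the dual of axiom 5; it is valid on a frame exactly when R is euclidean. Such an R need not be euclidean, so not valid.
(C) q → ⟨R⟩q (the dual of axiom T) characterises the reflexive frames. Such an R need not be reflexive — not valid.
(D) the dual of axiom B: valid iff R is symmetric. Every such R is symmetric — valid.
(E) [R]q → ⟨R⟩q is axiom D; it is valid on a frame exactly when R is serial. Every such R is serial, so valid.

D, E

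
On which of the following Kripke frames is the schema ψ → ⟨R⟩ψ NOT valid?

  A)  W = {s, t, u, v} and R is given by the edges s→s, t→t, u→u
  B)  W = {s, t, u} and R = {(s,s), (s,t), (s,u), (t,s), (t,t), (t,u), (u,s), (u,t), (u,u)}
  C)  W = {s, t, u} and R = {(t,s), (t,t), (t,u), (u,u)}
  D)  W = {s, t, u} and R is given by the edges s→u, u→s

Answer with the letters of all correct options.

A, C, D

The schema ψ → ⟨R⟩ψ is the dual of axiom T; it is valid on a frame iff R is reflexive.
(A) R is not reflexive (not v R v), so the schema fails here.
(B) R is reflexive (each world relates to itself), so the schema is valid here.
(C) R is not reflexive (not s R s), so the schema fails here.
(D) R is not reflexive (not s R s), so the schema fails here.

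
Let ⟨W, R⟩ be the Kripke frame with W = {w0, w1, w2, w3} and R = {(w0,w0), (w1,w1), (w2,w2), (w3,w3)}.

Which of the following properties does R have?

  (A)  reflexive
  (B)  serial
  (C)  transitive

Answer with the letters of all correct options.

A, B, C

(A) reflexive: each world relates to itself.
(B) serial: every world has an R-successor.
(C) transitive: R is closed under composition.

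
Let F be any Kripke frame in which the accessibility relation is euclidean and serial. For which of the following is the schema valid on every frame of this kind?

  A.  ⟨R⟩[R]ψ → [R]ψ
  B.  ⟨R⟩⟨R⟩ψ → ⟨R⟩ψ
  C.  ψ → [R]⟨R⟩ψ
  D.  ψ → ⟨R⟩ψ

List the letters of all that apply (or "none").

A

(A) ⟨R⟩[R]ψ → [R]ψ is the dual of axiom 5, which corresponds to the euclidean property. Every such R is euclidean — valid.
(B) ⟨R⟩⟨R⟩ψ → ⟨R⟩ψ (the dual of axiom 4) characterises the transitive frames. Such an R need not be transitive — not valid.
(C) ψ → [R]⟨R⟩ψ is axiom B; it is valid on a frame exactly when R is symmetric. Such an R need not be symmetric, so not valid.
(D) ψ → ⟨R⟩ψ is the dual of axiom T, which corresponds to reflexivity. Such an R need not be reflexive — not valid.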